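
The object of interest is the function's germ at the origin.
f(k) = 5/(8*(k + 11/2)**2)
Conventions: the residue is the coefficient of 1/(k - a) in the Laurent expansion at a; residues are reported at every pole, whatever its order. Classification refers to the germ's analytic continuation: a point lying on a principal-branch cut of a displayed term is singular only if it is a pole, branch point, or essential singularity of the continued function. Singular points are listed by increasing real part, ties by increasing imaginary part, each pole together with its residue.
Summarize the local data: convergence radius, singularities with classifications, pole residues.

Radius of convergence at 0: 11/2.
At -11/2: a pole of order 2; residue 0.

Denominator factor (k + 11/2)^2: pole of order 2 at -11/2, modulus 11/2.
The radius of convergence is the smallest modulus among the singular points: 11/2.
At the order-2 pole -11/2 set g(k) = (k - (-11/2))^2*f(k) = 5/8.
Order-2 pole: residue = g'(a); g'(-11/2) = 0, so the residue is 0.


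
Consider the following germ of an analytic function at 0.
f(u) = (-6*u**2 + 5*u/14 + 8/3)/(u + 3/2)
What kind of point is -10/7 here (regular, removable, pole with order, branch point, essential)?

Denominator factors: u + 3/2 = 1/14 at u = -10/7 — none vanishes.
So the germ continues analytically to -10/7.

The point is a regular point.


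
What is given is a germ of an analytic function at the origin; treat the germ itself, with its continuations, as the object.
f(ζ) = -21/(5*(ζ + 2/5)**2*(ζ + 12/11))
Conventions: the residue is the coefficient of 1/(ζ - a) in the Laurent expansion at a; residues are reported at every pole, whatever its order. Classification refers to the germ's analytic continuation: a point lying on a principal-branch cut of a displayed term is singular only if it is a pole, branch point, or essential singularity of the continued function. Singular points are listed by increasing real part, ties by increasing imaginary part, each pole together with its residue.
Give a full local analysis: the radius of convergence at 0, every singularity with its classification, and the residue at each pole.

Denominator factor (ζ + 12/11): pole of order 1 at -12/11, modulus 12/11.
Denominator factor (ζ + 2/5)^2: pole of order 2 at -2/5, modulus 2/5.
The radius of convergence is the smallest modulus among the singular points: 2/5.
At the order-1 pole -12/11 set g(ζ) = (ζ - (-12/11))*f(ζ) = -21/(5*(ζ + 2/5)**2).
Simple pole: residue = g(a) at a = -12/11, which is -12705/1444.
At the order-2 pole -2/5 set g(ζ) = (ζ - (-2/5))^2*f(ζ) = -21/(5*(ζ + 12/11)).
Order-2 pole: residue = g'(a); g'(-2/5) = 12705/1444, so the residue is 12705/1444.
List the singular points by increasing real part (a conjugate pair: the negative imaginary part first).

Radius of convergence at 0: 2/5.
At -12/11: a pole of order 1; residue -12705/1444.
At -2/5: a pole of order 2; residue 12705/1444.


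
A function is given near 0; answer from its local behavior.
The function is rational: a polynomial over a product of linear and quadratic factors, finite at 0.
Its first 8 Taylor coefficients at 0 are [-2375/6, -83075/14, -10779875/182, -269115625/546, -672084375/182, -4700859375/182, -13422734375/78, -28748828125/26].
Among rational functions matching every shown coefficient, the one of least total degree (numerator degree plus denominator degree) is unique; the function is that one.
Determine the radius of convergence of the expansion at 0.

No rational of total degree below 5 reproduces all 8 coefficients; solving the [2/3] Pade equations on them gives f(φ) = (-19*φ**2/26 - φ/35 + 19/6)/(φ - 1/5)**3, whose expansion matches every shown term.
Denominator factor (φ - 1/5)^3: pole of order 3 at 1/5, modulus 1/5.
The radius of convergence is the smallest modulus among the singular points: 1/5.

The radius of convergence is 1/5.


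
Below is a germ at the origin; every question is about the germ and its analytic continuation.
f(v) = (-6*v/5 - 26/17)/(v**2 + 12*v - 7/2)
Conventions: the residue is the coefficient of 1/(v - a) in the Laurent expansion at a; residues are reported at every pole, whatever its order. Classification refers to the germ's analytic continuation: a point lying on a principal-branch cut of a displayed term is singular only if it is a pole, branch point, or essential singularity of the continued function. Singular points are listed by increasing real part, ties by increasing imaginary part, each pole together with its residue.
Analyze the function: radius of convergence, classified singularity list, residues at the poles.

Radius of convergence at 0: -6 + (1/2)*sqrt(158).
At -6 - (1/2)*sqrt(158): a pole of order 1; residue -3/5 - (241/6715)*sqrt(158).
At -6 + (1/2)*sqrt(158): a pole of order 1; residue -3/5 + (241/6715)*sqrt(158).

Denominator factor (v**2 + 12*v - 7/2): discriminant 158, real irrational roots -6 + (1/2)*sqrt(158) and -6 - (1/2)*sqrt(158); poles of order 1, moduli -6 + (1/2)*sqrt(158) and 6 + (1/2)*sqrt(158).
The radius of convergence is the smallest modulus among the singular points: -6 + (1/2)*sqrt(158).
The factor v**2 + 12*v - 7/2 splits as (v - a)(v - a') with a = -6 - (1/2)*sqrt(158), a' = -6 + (1/2)*sqrt(158). At the order-1 pole a set g(v) = (v - a)*f(v) = [-6*v/5 - 26/17] / (v - a').
Simple pole: residue = g(a) at a = -6 - (1/2)*sqrt(158), which is -3/5 - (241/6715)*sqrt(158).
The factor v**2 + 12*v - 7/2 splits as (v - a)(v - a') with a = -6 + (1/2)*sqrt(158), a' = -6 - (1/2)*sqrt(158). At the order-1 pole a set g(v) = (v - a)*f(v) = [-6*v/5 - 26/17] / (v - a').
Simple pole: residue = g(a) at a = -6 + (1/2)*sqrt(158), which is -3/5 + (241/6715)*sqrt(158).
List the singular points by increasing real part (a conjugate pair: the negative imaginary part first).


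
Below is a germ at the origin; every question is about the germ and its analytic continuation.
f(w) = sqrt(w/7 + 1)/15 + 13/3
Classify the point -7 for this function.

The term (1/15)*sqrt(1 - w/(-7)) has argument 1 - -7/(-7) = 0 at -7: a square-root (algebraic, two-sheeted) branch point; the remaining terms are analytic or single-valued there.

The point is an algebraic (square-root) branch point.


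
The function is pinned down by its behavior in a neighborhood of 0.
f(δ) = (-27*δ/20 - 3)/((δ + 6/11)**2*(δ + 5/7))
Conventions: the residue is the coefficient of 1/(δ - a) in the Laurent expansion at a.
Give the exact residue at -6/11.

At the order-2 pole -6/11 set g(δ) = (δ - (-6/11))^2*f(δ) = (-27*δ/20 - 3)/(δ + 5/7).
Order-2 pole: residue = g'(a); g'(-6/11) = 48279/676, so the residue is 48279/676.

The residue is 48279/676.


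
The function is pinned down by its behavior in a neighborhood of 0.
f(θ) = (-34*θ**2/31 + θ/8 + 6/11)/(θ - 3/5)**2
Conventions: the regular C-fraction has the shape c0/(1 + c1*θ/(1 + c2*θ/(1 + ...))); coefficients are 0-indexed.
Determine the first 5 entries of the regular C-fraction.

Taylor coefficients (expand at 0): a_0 = 50/33, a_1 = 475/88, a_2 = 395425/36828, a_3 = 4595375/220968, a_4 = 2181875/55242.
c0 = a_0 = 50/33. Peel one level at a time: if S = 1 + c*θ/S' with S'(0) = 1, then c is the θ-coefficient of S and S' = c*θ/(S - 1).
S_1 = c0/f = 1 + (-57/16)*θ + (400327/71424)*θ^2 + ...; c1 = -57/16.
S_2 = c1*θ/(S_1 - 1) = 1 + (400327/254448)*θ + (26306641/252905409)*θ^2 + ...; c2 = 400327/254448.
S_3 = c2*θ/(S_2 - 1) = 1 + (-420906256/6366400281)*θ + (-1259351517952/14904338744397)*θ^2 + ...; c3 = -420906256/6366400281.
S_4 = c3*θ/(S_3 - 1) = 1 + (-511632/400327)*θ + ...; c4 = -511632/400327.

The regular C-fraction coefficients are [50/33, -57/16, 400327/254448, -420906256/6366400281, -511632/400327].


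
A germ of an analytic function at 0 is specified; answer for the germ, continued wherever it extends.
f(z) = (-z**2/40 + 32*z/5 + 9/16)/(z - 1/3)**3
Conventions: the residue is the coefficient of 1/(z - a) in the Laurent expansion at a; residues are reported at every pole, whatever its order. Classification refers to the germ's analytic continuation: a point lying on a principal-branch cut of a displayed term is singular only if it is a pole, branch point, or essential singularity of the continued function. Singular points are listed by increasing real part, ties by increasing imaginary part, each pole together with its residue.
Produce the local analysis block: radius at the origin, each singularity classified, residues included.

Denominator factor (z - 1/3)^3: pole of order 3 at 1/3, modulus 1/3.
The radius of convergence is the smallest modulus among the singular points: 1/3.
At the order-3 pole 1/3 set g(z) = (z - (1/3))^3*f(z) = -z**2/40 + 32*z/5 + 9/16.
Order-3 pole: residue = g''(a)/2; g''(1/3) = -1/20, so the residue is -1/40.

Radius of convergence at 0: 1/3.
At 1/3: a pole of order 3; residue -1/40.


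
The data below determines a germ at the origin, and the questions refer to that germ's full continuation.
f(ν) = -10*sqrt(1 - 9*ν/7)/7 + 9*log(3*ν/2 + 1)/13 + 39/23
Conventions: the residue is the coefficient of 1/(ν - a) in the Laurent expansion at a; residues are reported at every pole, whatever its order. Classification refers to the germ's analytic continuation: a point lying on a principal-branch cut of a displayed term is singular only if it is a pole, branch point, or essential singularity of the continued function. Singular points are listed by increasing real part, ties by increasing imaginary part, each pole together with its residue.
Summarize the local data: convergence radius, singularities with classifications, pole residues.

Radius of convergence at 0: 2/3.
At -2/3: a logarithmic branch point.
At 7/9: an algebraic (square-root) branch point.

Branch term (9/13)*log(1 - ν/(-2/3)): its argument vanishes at ν = -2/3, a logarithmic branch point, modulus 2/3.
Branch term (-10/7)*sqrt(1 - ν/(7/9)): its argument vanishes at ν = 7/9, a square-root branch point, modulus 7/9.
The radius of convergence is the smallest modulus among the singular points: 2/3.
List the singular points by increasing real part (a conjugate pair: the negative imaginary part first).


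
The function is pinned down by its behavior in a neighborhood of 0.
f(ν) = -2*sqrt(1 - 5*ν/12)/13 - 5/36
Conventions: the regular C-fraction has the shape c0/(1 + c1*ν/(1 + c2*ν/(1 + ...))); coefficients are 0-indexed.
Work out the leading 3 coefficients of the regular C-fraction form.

Taylor coefficients (expand at 0): a_0 = -137/468, a_1 = 5/156, a_2 = 25/7488.
c0 = a_0 = -137/468. Peel one level at a time: if S = 1 + c*ν/S' with S'(0) = 1, then c is the ν-coefficient of S and S' = c*ν/(S - 1).
S_1 = c0/f = 1 + (15/137)*ν + (7025/300304)*ν^2 + ...; c1 = 15/137.
S_2 = c1*ν/(S_1 - 1) = 1 + (-1405/6576)*ν + ...; c2 = -1405/6576.

The regular C-fraction coefficients are [-137/468, 15/137, -1405/6576].


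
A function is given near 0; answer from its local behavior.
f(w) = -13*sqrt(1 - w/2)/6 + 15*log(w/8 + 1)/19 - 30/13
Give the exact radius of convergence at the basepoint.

The radius of convergence is 2.

Branch term (15/19)*log(1 - w/(-8)): its argument vanishes at w = -8, a logarithmic branch point, modulus 8.
Branch term (-13/6)*sqrt(1 - w/(2)): its argument vanishes at w = 2, a square-root branch point, modulus 2.
The radius of convergence is the smallest modulus among the singular points: 2.


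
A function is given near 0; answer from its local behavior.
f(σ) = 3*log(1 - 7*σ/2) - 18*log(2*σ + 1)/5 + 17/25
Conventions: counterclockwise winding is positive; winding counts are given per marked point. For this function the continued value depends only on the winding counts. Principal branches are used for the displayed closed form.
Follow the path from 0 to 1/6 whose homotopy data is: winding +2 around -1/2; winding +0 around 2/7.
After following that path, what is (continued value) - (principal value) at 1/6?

The rational part is single-valued and drops out of the difference; each branch term changes only by its own monodromy.
(3)*log(1 - σ/(2/7)): winding 0 around 2/7, so this term returns to its principal value, contribution 0.
(-18/5)*log(1 - σ/(-1/2)): each positive loop around -1/2 adds 2*pi*i to the log, so winding +2 contributes (-18/5)*(2)*2*pi*i = -(72/5)*pi*i.
Summing the contributions at σ = 1/6 gives -(72/5)*pi*i.

Continued minus principal equals -(72/5)*pi*i.


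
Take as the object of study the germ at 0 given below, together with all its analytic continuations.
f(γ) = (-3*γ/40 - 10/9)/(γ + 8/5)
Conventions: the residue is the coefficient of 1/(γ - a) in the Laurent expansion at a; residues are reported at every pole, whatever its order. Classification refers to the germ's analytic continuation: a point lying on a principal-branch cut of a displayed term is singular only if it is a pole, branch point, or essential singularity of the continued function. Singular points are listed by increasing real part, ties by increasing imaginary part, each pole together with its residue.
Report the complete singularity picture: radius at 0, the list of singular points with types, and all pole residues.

Denominator factor (γ + 8/5): pole of order 1 at -8/5, modulus 8/5.
The radius of convergence is the smallest modulus among the singular points: 8/5.
At the order-1 pole -8/5 set g(γ) = (γ - (-8/5))*f(γ) = -3*γ/40 - 10/9.
Simple pole: residue = g(a) at a = -8/5, which is -223/225.

Radius of convergence at 0: 8/5.
At -8/5: a pole of order 1; residue -223/225.


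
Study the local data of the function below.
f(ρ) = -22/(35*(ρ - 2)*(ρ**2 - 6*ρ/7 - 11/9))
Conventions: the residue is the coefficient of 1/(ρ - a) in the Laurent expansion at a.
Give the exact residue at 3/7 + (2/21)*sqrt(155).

The factor ρ**2 - 6*ρ/7 - 11/9 splits as (ρ - a)(ρ - a') with a = 3/7 + (2/21)*sqrt(155), a' = 3/7 - (2/21)*sqrt(155). At the order-1 pole a set g(ρ) = (ρ - a)*f(ρ) = [-22/(35*(ρ - 2))] / (ρ - a').
Simple pole: residue = g(a) at a = 3/7 + (2/21)*sqrt(155), which is 99/335 + (3267/103850)*sqrt(155).

The residue is 99/335 + (3267/103850)*sqrt(155).


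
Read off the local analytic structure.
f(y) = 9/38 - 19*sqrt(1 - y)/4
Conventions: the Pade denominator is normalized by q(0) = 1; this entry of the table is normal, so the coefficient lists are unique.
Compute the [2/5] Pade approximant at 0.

Taylor coefficients needed (expand at 0): a_0 = -343/76, a_1 = 19/8, a_2 = 19/32, a_3 = 19/64, a_4 = 95/512, a_5 = 133/1024, a_6 = 399/4096, a_7 = 627/8192.
Write the denominator as Q(y) = 1 + q1*y + q2*y^2 + q3*y^3 + q4*y^4 + q5*y^5. Requiring Q*f - P = O(y^8) with deg P <= 2 kills the coefficients of y^3..y^7 in Q*f:
  y^3: a_3 + q1*a_2 + q2*a_1 + q3*a_0 = 0, i.e. 19/64 + (19/32)*q1 + (19/8)*q2 + (-343/76)*q3 = 0.
  y^4: a_4 + q1*a_3 + q2*a_2 + q3*a_1 + q4*a_0 = 0, i.e. 95/512 + (19/64)*q1 + (19/32)*q2 + (19/8)*q3 + (-343/76)*q4 = 0.
  y^5: a_5 + q1*a_4 + q2*a_3 + q3*a_2 + q4*a_1 + q5*a_0 = 0, i.e. 133/1024 + (95/512)*q1 + (19/64)*q2 + (19/32)*q3 + (19/8)*q4 + (-343/76)*q5 = 0.
  y^6: a_6 + q1*a_5 + q2*a_4 + q3*a_3 + q4*a_2 + q5*a_1 = 0, i.e. 399/4096 + (133/1024)*q1 + (95/512)*q2 + (19/64)*q3 + (19/32)*q4 + (19/8)*q5 = 0.
  y^7: a_7 + q1*a_6 + q2*a_5 + q3*a_4 + q4*a_3 + q5*a_2 = 0, i.e. 627/8192 + (399/4096)*q1 + (133/1024)*q2 + (95/512)*q3 + (19/64)*q4 + (19/32)*q5 = 0.
Solving this linear system: q1 = -672388083/629471090, q2 = 110768143/629471090, q3 = 44951359/2517884360, q4 = 136697343/40286149760, q5 = 46157821/80572299520.
The numerator is Q*f truncated at degree 2: P0 = a_0 = -343/76; P1 = a_1 + q1*a_0 = 172124322107/23919901420; P2 = a_2 + q1*a_1 + q2*a_0 = -523818556377/191359211360.

The Pade approximant has numerator coefficients [-343/76, 172124322107/23919901420, -523818556377/191359211360]; denominator coefficients [1, -672388083/629471090, 110768143/629471090, 44951359/2517884360, 136697343/40286149760, 46157821/80572299520].


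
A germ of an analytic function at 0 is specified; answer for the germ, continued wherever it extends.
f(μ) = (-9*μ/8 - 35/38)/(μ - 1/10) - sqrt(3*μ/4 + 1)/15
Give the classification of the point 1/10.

The denominator factor μ - 1/10 vanishes at 1/10 and appears to the power 1; the numerator there equals -1571/1520, nonzero, and no other factor vanishes.
The branch terms are analytic at this point.
Hence a pole whose order is the multiplicity, 1.

The point is a pole of order 1.


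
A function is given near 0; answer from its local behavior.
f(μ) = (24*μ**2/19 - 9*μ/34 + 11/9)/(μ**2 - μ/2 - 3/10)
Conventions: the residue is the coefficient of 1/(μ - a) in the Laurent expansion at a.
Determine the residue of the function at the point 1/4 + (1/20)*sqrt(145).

The residue is 237/1292 + (196849/1686060)*sqrt(145).

The factor μ**2 - μ/2 - 3/10 splits as (μ - a)(μ - a') with a = 1/4 + (1/20)*sqrt(145), a' = 1/4 - (1/20)*sqrt(145). At the order-1 pole a set g(μ) = (μ - a)*f(μ) = [24*μ**2/19 - 9*μ/34 + 11/9] / (μ - a').
Simple pole: residue = g(a) at a = 1/4 + (1/20)*sqrt(145), which is 237/1292 + (196849/1686060)*sqrt(145).


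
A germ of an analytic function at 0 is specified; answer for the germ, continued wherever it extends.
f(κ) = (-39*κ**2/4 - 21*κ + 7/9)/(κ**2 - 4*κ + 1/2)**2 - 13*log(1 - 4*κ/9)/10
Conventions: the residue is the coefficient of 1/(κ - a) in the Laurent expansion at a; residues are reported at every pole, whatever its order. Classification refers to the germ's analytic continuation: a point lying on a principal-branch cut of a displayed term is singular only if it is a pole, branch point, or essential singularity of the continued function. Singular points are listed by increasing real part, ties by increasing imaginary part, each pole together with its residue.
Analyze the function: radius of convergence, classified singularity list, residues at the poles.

Radius of convergence at 0: 2 - (1/2)*sqrt(14).
At 2 - (1/2)*sqrt(14): a pole of order 2; residue -(3319/7056)*sqrt(14).
At 9/4: a logarithmic branch point.
At 2 + (1/2)*sqrt(14): a pole of order 2; residue (3319/7056)*sqrt(14).

Denominator factor (κ**2 - 4*κ + 1/2)^2: discriminant 14, real irrational roots 2 + (1/2)*sqrt(14) and 2 - (1/2)*sqrt(14); poles of order 2, moduli 2 + (1/2)*sqrt(14) and 2 - (1/2)*sqrt(14).
Branch term (-13/10)*log(1 - κ/(9/4)): its argument vanishes at κ = 9/4, a logarithmic branch point, modulus 9/4.
The radius of convergence is the smallest modulus among the singular points: 2 - (1/2)*sqrt(14).
The branch term is analytic at 2 - (1/2)*sqrt(14) and contributes nothing to the residue; only the rational part matters.
The factor κ**2 - 4*κ + 1/2 splits as (κ - a)(κ - a') with a = 2 - (1/2)*sqrt(14), a' = 2 + (1/2)*sqrt(14). At the order-2 pole a set g(κ) = (κ - a)^2*(rational part) = [-39*κ**2/4 - 21*κ + 7/9] / (κ - a')^2.
Order-2 pole: residue = g'(a); g'(2 - (1/2)*sqrt(14)) = -(3319/7056)*sqrt(14), so the residue is -(3319/7056)*sqrt(14).
The branch term is analytic at 2 + (1/2)*sqrt(14) and contributes nothing to the residue; only the rational part matters.
The factor κ**2 - 4*κ + 1/2 splits as (κ - a)(κ - a') with a = 2 + (1/2)*sqrt(14), a' = 2 - (1/2)*sqrt(14). At the order-2 pole a set g(κ) = (κ - a)^2*(rational part) = [-39*κ**2/4 - 21*κ + 7/9] / (κ - a')^2.
Order-2 pole: residue = g'(a); g'(2 + (1/2)*sqrt(14)) = (3319/7056)*sqrt(14), so the residue is (3319/7056)*sqrt(14).
List the singular points by increasing real part (a conjugate pair: the negative imaginary part first).


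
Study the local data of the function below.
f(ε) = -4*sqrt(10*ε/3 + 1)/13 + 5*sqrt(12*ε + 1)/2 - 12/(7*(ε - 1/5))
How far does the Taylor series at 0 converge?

Denominator factor (ε - 1/5): pole of order 1 at 1/5, modulus 1/5.
Branch term (5/2)*sqrt(1 - ε/(-1/12)): its argument vanishes at ε = -1/12, a square-root branch point, modulus 1/12.
Branch term (-4/13)*sqrt(1 - ε/(-3/10)): its argument vanishes at ε = -3/10, a square-root branch point, modulus 3/10.
The radius of convergence is the smallest modulus among the singular points: 1/12.

The radius of convergence is 1/12.


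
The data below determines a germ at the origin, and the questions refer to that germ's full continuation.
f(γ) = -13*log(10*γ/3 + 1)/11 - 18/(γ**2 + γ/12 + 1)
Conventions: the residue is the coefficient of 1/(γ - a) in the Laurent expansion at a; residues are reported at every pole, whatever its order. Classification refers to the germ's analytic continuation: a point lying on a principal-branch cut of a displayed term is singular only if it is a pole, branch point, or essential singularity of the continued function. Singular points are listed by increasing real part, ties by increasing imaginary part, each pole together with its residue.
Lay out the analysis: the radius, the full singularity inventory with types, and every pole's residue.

Radius of convergence at 0: 3/10.
At -3/10: a logarithmic branch point.
At (-1/24) - ((5/24)*sqrt(23))*i: a pole of order 1; residue -((216/115)*sqrt(23))*i.
At (-1/24) + ((5/24)*sqrt(23))*i: a pole of order 1; residue ((216/115)*sqrt(23))*i.

Denominator factor (γ**2 + γ/12 + 1): discriminant -575/144, complex-conjugate roots (-1/24) + ((5/24)*sqrt(23))*i and (-1/24) - ((5/24)*sqrt(23))*i; poles of order 1, moduli 1 and 1.
Branch term (-13/11)*log(1 - γ/(-3/10)): its argument vanishes at γ = -3/10, a logarithmic branch point, modulus 3/10.
The radius of convergence is the smallest modulus among the singular points: 3/10.
The branch term is analytic at (-1/24) - ((5/24)*sqrt(23))*i and contributes nothing to the residue; only the rational part matters.
The factor γ**2 + γ/12 + 1 splits as (γ - a)(γ - a') with a = (-1/24) - ((5/24)*sqrt(23))*i, a' = (-1/24) + ((5/24)*sqrt(23))*i. At the order-1 pole a set g(γ) = (γ - a)*(rational part) = [-18] / (γ - a').
Simple pole: residue = g(a) at a = (-1/24) - ((5/24)*sqrt(23))*i, which is -((216/115)*sqrt(23))*i.
The branch term is analytic at (-1/24) + ((5/24)*sqrt(23))*i and contributes nothing to the residue; only the rational part matters.
The factor γ**2 + γ/12 + 1 splits as (γ - a)(γ - a') with a = (-1/24) + ((5/24)*sqrt(23))*i, a' = (-1/24) - ((5/24)*sqrt(23))*i. At the order-1 pole a set g(γ) = (γ - a)*(rational part) = [-18] / (γ - a').
Simple pole: residue = g(a) at a = (-1/24) + ((5/24)*sqrt(23))*i, which is ((216/115)*sqrt(23))*i.
List the singular points by increasing real part (a conjugate pair: the negative imaginary part first).


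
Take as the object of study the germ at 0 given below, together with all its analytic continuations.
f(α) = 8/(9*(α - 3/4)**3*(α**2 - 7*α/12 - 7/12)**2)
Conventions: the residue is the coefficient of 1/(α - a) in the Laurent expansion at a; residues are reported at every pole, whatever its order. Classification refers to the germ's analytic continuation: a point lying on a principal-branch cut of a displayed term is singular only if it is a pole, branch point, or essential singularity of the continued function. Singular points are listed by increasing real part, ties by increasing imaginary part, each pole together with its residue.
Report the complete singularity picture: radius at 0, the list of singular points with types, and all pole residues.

Radius of convergence at 0: -7/24 + (1/24)*sqrt(385).
At 7/24 - (1/24)*sqrt(385): a pole of order 2; residue -46080/1331 + (2829312/1630475)*sqrt(385).
At 3/4: a pole of order 3; residue 92160/1331.
At 7/24 + (1/24)*sqrt(385): a pole of order 2; residue -46080/1331 - (2829312/1630475)*sqrt(385).


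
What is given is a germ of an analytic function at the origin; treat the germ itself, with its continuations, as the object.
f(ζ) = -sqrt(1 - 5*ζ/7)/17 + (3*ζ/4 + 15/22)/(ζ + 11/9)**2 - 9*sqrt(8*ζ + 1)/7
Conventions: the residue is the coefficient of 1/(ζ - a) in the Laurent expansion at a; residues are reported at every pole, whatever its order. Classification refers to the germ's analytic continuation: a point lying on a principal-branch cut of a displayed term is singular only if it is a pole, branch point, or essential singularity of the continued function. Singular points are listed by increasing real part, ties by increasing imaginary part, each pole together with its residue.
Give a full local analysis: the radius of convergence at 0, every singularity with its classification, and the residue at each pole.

Radius of convergence at 0: 1/8.
At -11/9: a pole of order 2; residue 3/4.
At -1/8: an algebraic (square-root) branch point.
At 7/5: an algebraic (square-root) branch point.

Denominator factor (ζ + 11/9)^2: pole of order 2 at -11/9, modulus 11/9.
Branch term (-9/7)*sqrt(1 - ζ/(-1/8)): its argument vanishes at ζ = -1/8, a square-root branch point, modulus 1/8.
Branch term (-1/17)*sqrt(1 - ζ/(7/5)): its argument vanishes at ζ = 7/5, a square-root branch point, modulus 7/5.
The radius of convergence is the smallest modulus among the singular points: 1/8.
The branch terms are analytic at -11/9 and contribute nothing to the residue; only the rational part matters.
At the order-2 pole -11/9 set g(ζ) = (ζ - (-11/9))^2*(rational part) = 3*ζ/4 + 15/22.
Order-2 pole: residue = g'(a); g'(-11/9) = 3/4, so the residue is 3/4.
List the singular points by increasing real part (a conjugate pair: the negative imaginary part first).


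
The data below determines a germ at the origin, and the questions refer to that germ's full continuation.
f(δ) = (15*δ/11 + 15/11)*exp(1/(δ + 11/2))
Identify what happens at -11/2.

The point is an essential singularity.

The exponent 1/(δ - (-11/2)) has a pole at -11/2, so exp(1/(δ - (-11/2))) takes every nonzero value near it: an essential singularity (not a pole of any order).


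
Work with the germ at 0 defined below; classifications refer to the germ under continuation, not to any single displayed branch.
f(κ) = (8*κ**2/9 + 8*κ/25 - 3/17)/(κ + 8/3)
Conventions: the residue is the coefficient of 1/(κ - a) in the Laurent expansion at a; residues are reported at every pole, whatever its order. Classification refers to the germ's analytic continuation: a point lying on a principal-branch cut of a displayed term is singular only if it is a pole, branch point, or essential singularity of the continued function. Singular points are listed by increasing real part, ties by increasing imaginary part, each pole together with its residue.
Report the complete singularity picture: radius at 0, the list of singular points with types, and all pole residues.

Radius of convergence at 0: 8/3.
At -8/3: a pole of order 1; residue 182149/34425.

Denominator factor (κ + 8/3): pole of order 1 at -8/3, modulus 8/3.
The radius of convergence is the smallest modulus among the singular points: 8/3.
At the order-1 pole -8/3 set g(κ) = (κ - (-8/3))*f(κ) = 8*κ**2/9 + 8*κ/25 - 3/17.
Simple pole: residue = g(a) at a = -8/3, which is 182149/34425.


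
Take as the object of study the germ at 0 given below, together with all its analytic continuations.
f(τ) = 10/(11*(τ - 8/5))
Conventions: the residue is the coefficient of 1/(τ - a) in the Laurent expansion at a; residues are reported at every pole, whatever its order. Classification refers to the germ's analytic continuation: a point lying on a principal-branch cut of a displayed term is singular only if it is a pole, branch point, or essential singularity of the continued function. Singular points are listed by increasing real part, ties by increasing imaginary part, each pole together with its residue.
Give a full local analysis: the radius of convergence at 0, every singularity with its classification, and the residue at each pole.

Radius of convergence at 0: 8/5.
At 8/5: a pole of order 1; residue 10/11.

Denominator factor (τ - 8/5): pole of order 1 at 8/5, modulus 8/5.
The radius of convergence is the smallest modulus among the singular points: 8/5.
At the order-1 pole 8/5 set g(τ) = (τ - (8/5))*f(τ) = 10/11.
Simple pole: residue = g(a) at a = 8/5, which is 10/11.


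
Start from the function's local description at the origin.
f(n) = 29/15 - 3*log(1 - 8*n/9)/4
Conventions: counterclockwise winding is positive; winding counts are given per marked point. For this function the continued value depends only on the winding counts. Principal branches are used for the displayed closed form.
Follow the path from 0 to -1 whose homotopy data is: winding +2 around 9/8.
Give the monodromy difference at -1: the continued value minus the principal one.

The rational part is single-valued and drops out of the difference; each branch term changes only by its own monodromy.
(-3/4)*log(1 - n/(9/8)): each positive loop around 9/8 adds 2*pi*i to the log, so winding +2 contributes (-3/4)*(2)*2*pi*i = -(3)*pi*i.
Summing the contributions at n = -1 gives -(3)*pi*i.

Continued minus principal equals -(3)*pi*i.


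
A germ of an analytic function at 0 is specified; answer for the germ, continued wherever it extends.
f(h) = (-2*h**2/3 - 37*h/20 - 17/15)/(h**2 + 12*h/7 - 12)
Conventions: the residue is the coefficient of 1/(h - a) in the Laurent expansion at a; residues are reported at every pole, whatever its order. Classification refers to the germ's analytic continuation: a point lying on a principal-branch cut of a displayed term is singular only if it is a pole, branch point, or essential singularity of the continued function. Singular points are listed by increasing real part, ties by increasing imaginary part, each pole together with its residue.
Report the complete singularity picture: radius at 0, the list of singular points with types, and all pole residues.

Denominator factor (h**2 + 12*h/7 - 12): discriminant 2496/49, real irrational roots -6/7 + (4/7)*sqrt(39) and -6/7 - (4/7)*sqrt(39); poles of order 1, moduli -6/7 + (4/7)*sqrt(39) and 6/7 + (4/7)*sqrt(39).
The radius of convergence is the smallest modulus among the singular points: -6/7 + (4/7)*sqrt(39).
The factor h**2 + 12*h/7 - 12 splits as (h - a)(h - a') with a = -6/7 - (4/7)*sqrt(39), a' = -6/7 + (4/7)*sqrt(39). At the order-1 pole a set g(h) = (h - a)*f(h) = [-2*h**2/3 - 37*h/20 - 17/15] / (h - a').
Simple pole: residue = g(a) at a = -6/7 - (4/7)*sqrt(39), which is -99/280 + (2507/13104)*sqrt(39).
The factor h**2 + 12*h/7 - 12 splits as (h - a)(h - a') with a = -6/7 + (4/7)*sqrt(39), a' = -6/7 - (4/7)*sqrt(39). At the order-1 pole a set g(h) = (h - a)*f(h) = [-2*h**2/3 - 37*h/20 - 17/15] / (h - a').
Simple pole: residue = g(a) at a = -6/7 + (4/7)*sqrt(39), which is -99/280 - (2507/13104)*sqrt(39).
List the singular points by increasing real part (a conjugate pair: the negative imaginary part first).

Radius of convergence at 0: -6/7 + (4/7)*sqrt(39).
At -6/7 - (4/7)*sqrt(39): a pole of order 1; residue -99/280 + (2507/13104)*sqrt(39).
At -6/7 + (4/7)*sqrt(39): a pole of order 1; residue -99/280 - (2507/13104)*sqrt(39).


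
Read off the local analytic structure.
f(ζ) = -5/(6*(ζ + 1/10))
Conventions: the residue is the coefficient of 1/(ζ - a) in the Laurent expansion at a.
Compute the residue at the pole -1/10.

The residue is -5/6.

At the order-1 pole -1/10 set g(ζ) = (ζ - (-1/10))*f(ζ) = -5/6.
Simple pole: residue = g(a) at a = -1/10, which is -5/6.


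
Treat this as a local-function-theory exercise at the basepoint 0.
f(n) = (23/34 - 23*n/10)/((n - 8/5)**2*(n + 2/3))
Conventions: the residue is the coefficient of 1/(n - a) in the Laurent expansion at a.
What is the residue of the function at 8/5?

The residue is -16905/39304.

At the order-2 pole 8/5 set g(n) = (n - (8/5))^2*f(n) = (23/34 - 23*n/10)/(n + 2/3).
Order-2 pole: residue = g'(a); g'(8/5) = -16905/39304, so the residue is -16905/39304.


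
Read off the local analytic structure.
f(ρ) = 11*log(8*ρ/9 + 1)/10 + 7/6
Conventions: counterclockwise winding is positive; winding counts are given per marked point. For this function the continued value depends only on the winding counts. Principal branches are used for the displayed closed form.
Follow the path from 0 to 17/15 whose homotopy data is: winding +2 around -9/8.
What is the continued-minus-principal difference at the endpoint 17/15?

The rational part is single-valued and drops out of the difference; each branch term changes only by its own monodromy.
(11/10)*log(1 - ρ/(-9/8)): each positive loop around -9/8 adds 2*pi*i to the log, so winding +2 contributes (11/10)*(2)*2*pi*i = (22/5)*pi*i.
Summing the contributions at ρ = 17/15 gives (22/5)*pi*i.

Continued minus principal equals (22/5)*pi*i.


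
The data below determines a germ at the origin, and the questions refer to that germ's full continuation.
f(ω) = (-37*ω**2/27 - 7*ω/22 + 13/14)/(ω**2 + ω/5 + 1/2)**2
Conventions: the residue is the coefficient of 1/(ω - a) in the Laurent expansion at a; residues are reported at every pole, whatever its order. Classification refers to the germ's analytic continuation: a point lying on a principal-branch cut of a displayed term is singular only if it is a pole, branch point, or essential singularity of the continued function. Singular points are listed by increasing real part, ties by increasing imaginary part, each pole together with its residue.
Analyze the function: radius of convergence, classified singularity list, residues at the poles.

Denominator factor (ω**2 + ω/5 + 1/2)^2: discriminant -49/25, complex-conjugate roots (-1/10) + (7/10)*i and (-1/10) - (7/10)*i; poles of order 2, moduli (1/2)*sqrt(2) and (1/2)*sqrt(2).
The radius of convergence is the smallest modulus among the singular points: (1/2)*sqrt(2).
The factor ω**2 + ω/5 + 1/2 splits as (ω - a)(ω - a') with a = (-1/10) - (7/10)*i, a' = (-1/10) + (7/10)*i. At the order-2 pole a set g(ω) = (ω - a)^2*f(ω) = [-37*ω**2/27 - 7*ω/22 + 13/14] / (ω - a')^2.
Order-2 pole: residue = g'(a); g'((-1/10) - (7/10)*i) = (286075/1426194)*i, so the residue is (286075/1426194)*i.
The factor ω**2 + ω/5 + 1/2 splits as (ω - a)(ω - a') with a = (-1/10) + (7/10)*i, a' = (-1/10) - (7/10)*i. At the order-2 pole a set g(ω) = (ω - a)^2*f(ω) = [-37*ω**2/27 - 7*ω/22 + 13/14] / (ω - a')^2.
Order-2 pole: residue = g'(a); g'((-1/10) + (7/10)*i) = -(286075/1426194)*i, so the residue is -(286075/1426194)*i.
List the singular points by increasing real part (a conjugate pair: the negative imaginary part first).

Radius of convergence at 0: (1/2)*sqrt(2).
At (-1/10) - (7/10)*i: a pole of order 2; residue (286075/1426194)*i.
At (-1/10) + (7/10)*i: a pole of order 2; residue -(286075/1426194)*i.


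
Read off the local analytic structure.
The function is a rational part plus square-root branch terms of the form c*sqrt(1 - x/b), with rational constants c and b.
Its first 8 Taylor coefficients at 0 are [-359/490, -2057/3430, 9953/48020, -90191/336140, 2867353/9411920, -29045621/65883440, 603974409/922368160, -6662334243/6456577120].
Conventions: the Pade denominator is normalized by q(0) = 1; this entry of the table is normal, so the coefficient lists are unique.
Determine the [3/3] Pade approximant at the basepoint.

The Pade approximant has numerator coefficients [-359/490, -8307072875/4507439636, -20282145673/22537198180, 420394147/2575679792]; denominator coefficients [1, 546343489/321959974, 39350229/321959974, -269130499/1287839896].

Taylor coefficients needed (read off): a_0 = -359/490, a_1 = -2057/3430, a_2 = 9953/48020, a_3 = -90191/336140, a_4 = 2867353/9411920, a_5 = -29045621/65883440, a_6 = 603974409/922368160.
Write the denominator as Q(x) = 1 + q1*x + q2*x^2 + q3*x^3. Requiring Q*f - P = O(x^7) with deg P <= 3 kills the coefficients of x^4..x^6 in Q*f:
  x^4: a_4 + q1*a_3 + q2*a_2 + q3*a_1 = 0, i.e. 2867353/9411920 + (-90191/336140)*q1 + (9953/48020)*q2 + (-2057/3430)*q3 = 0.
  x^5: a_5 + q1*a_4 + q2*a_3 + q3*a_2 = 0, i.e. -29045621/65883440 + (2867353/9411920)*q1 + (-90191/336140)*q2 + (9953/48020)*q3 = 0.
  x^6: a_6 + q1*a_5 + q2*a_4 + q3*a_3 = 0, i.e. 603974409/922368160 + (-29045621/65883440)*q1 + (2867353/9411920)*q2 + (-90191/336140)*q3 = 0.
Solving this linear system: q1 = 546343489/321959974, q2 = 39350229/321959974, q3 = -269130499/1287839896.
The numerator is Q*f truncated at degree 3: P0 = a_0 = -359/490; P1 = a_1 + q1*a_0 = -8307072875/4507439636; P2 = a_2 + q1*a_1 + q2*a_0 = -20282145673/22537198180; P3 = a_3 + q1*a_2 + q2*a_1 + q3*a_0 = 420394147/2575679792.


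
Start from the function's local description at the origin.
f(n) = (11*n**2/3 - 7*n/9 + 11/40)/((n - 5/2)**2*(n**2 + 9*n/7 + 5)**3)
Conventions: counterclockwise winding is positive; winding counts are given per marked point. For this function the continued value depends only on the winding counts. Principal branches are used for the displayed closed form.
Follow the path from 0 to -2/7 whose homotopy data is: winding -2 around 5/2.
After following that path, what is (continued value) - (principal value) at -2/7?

Continued minus principal equals 0.

The function is rational, hence single-valued: continuing it around any pole returns the same value, so the difference is 0.


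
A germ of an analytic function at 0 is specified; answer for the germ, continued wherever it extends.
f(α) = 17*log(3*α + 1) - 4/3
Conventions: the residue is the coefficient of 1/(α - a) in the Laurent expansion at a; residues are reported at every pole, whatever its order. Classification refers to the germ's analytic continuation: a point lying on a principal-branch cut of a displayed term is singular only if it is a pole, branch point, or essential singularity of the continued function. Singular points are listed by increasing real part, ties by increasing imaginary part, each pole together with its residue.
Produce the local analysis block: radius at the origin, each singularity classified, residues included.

Branch term (17)*log(1 - α/(-1/3)): its argument vanishes at α = -1/3, a logarithmic branch point, modulus 1/3.
The radius of convergence is the smallest modulus among the singular points: 1/3.

Radius of convergence at 0: 1/3.
At -1/3: a logarithmic branch point.


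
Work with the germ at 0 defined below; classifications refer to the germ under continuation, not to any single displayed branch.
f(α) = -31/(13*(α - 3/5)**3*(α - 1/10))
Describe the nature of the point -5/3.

The point is a regular point.

Denominator factors: α - 1/10 = -53/30 at α = -5/3; α - 3/5 = -34/15 at α = -5/3 — none vanishes.
So the germ continues analytically to -5/3.


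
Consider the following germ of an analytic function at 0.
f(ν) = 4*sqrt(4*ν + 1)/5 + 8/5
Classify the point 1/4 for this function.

The point is a regular point.

There is no denominator, hence no pole anywhere.
Branch term sqrt(1 - ν/(-1/4)): argument at 1/4 is 2, nonzero, so 1/4 is not its branch point (a point on a principal cut is still regular for the continued germ).
So the germ continues analytically to 1/4.


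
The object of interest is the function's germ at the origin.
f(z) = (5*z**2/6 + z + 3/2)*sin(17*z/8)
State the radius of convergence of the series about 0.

The radius of convergence is infinite.

The factor sin(17*z/8) is entire and contributes no finite singular point.
The polynomial part has no poles.
No finite singular points: the Taylor series at 0 converges everywhere.


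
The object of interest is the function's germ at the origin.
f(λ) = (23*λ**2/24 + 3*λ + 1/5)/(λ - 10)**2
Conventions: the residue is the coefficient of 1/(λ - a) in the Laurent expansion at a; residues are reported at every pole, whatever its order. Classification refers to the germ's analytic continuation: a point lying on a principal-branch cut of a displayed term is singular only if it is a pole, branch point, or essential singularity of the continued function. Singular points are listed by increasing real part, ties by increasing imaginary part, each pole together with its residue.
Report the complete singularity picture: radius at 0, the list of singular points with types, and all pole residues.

Radius of convergence at 0: 10.
At 10: a pole of order 2; residue 133/6.

Denominator factor (λ - 10)^2: pole of order 2 at 10, modulus 10.
The radius of convergence is the smallest modulus among the singular points: 10.
At the order-2 pole 10 set g(λ) = (λ - (10))^2*f(λ) = 23*λ**2/24 + 3*λ + 1/5.
Order-2 pole: residue = g'(a); g'(10) = 133/6, so the residue is 133/6.


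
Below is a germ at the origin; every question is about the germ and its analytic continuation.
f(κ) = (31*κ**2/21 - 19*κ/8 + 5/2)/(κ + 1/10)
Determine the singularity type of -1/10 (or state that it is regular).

The point is a pole of order 1.

The denominator factor κ + 1/10 vanishes at -1/10 and appears to the power 1; the numerator there equals 23119/8400, nonzero, and no other factor vanishes.
Hence a pole whose order is the multiplicity, 1.
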